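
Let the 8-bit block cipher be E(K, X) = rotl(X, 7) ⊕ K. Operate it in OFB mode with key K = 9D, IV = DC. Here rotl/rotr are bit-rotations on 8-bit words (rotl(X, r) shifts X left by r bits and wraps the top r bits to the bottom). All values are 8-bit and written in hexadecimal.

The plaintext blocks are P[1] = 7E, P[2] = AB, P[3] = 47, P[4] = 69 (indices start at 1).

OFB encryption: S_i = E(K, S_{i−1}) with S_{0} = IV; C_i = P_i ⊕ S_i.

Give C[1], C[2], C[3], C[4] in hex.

C[1]: S = E(K, DC) = F3; 7E ⊕ F3 = 8D.
C[2]: S = E(K, F3) = 64; AB ⊕ 64 = CF.
C[3]: S = E(K, 64) = AF; 47 ⊕ AF = E8.
C[4]: S = E(K, AF) = 4A; 69 ⊕ 4A = 23.

C[1] = 8D, C[2] = CF, C[3] = E8, C[4] = 23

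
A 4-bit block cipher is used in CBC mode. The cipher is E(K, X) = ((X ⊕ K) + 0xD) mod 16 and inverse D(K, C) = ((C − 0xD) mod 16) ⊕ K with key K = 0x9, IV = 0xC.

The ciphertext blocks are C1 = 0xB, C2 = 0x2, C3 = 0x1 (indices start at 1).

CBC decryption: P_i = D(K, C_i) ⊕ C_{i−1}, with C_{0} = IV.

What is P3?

P3 = 0xF

P3: D(K, 0x1) = 0xD; 0xD ⊕ 0x2 = 0xF.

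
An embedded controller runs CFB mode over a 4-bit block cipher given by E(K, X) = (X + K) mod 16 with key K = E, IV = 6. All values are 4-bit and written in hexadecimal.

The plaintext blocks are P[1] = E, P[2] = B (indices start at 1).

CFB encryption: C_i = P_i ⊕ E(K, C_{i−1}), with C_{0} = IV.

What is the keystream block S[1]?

C[1]: E(K, 6) = 4; E ⊕ 4 = A.
So S[1] = 4.

4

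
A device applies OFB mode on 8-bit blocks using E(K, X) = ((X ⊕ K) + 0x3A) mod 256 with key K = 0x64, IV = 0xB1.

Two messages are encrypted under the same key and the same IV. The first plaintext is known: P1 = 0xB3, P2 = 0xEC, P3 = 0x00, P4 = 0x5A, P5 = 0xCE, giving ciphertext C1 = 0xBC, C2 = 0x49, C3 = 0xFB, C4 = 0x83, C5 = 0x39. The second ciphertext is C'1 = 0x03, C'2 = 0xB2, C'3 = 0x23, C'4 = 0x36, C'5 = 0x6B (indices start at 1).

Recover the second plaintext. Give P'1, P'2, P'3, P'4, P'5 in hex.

P'1 = 0x0C, P'2 = 0x17, P'3 = 0xD8, P'4 = 0xEF, P'5 = 0x9C

In OFB with a reused IV, both messages share the same keystream S_i, so C_i ⊕ C'_i = P_i ⊕ P'_i and thus P'_i = P_i ⊕ C_i ⊕ C'_i.
P'1: 0xB3 ⊕ 0xBC ⊕ 0x03 = 0x0C.
P'2: 0xEC ⊕ 0x49 ⊕ 0xB2 = 0x17.
P'3: 0x00 ⊕ 0xFB ⊕ 0x23 = 0xD8.
P'4: 0x5A ⊕ 0x83 ⊕ 0x36 = 0xEF.
P'5: 0xCE ⊕ 0x39 ⊕ 0x6B = 0x9C.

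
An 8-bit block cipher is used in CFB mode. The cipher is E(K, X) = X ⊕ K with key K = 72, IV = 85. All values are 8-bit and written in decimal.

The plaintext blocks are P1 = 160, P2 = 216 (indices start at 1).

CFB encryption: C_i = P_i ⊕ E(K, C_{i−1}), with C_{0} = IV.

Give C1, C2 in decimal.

C1: E(K, 85) = 29; 160 ⊕ 29 = 189.
C2: E(K, 189) = 245; 216 ⊕ 245 = 45.

C1 = 189, C2 = 45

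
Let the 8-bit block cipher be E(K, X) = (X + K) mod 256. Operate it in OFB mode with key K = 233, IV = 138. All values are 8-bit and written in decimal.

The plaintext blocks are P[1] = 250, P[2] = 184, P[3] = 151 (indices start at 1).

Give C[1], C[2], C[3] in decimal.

C[1] = 137, C[2] = 228, C[3] = 210

OFB encryption: S_i = E(K, S_{i−1}) with S_{0} = IV; C_i = P_i ⊕ S_i.
C[1]: S = E(K, 138) = 115; 250 ⊕ 115 = 137.
C[2]: S = E(K, 115) = 92; 184 ⊕ 92 = 228.
C[3]: S = E(K, 92) = 69; 151 ⊕ 69 = 210.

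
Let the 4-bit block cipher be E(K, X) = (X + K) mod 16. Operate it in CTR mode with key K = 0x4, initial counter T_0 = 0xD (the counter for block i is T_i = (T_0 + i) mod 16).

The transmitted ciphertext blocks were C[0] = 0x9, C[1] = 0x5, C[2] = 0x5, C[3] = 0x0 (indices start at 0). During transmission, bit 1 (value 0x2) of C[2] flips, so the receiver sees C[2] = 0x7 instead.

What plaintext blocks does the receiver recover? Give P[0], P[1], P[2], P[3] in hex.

CTR decryption: S_i = E(K, T_i) where T_i is the counter for block i; P_i = C_i ⊕ S_i.
Only C[2] changed, to 0x7. In CTR, a change in C_i flips the same bit in P_i only; the keystream is unaffected. Decrypting the received ciphertext:
P[0]: T = 0xD, S = E(K, T) = 0x1; 0x9 ⊕ 0x1 = 0x8.
P[1]: T = 0xE, S = E(K, T) = 0x2; 0x5 ⊕ 0x2 = 0x7.
P[2]: T = 0xF, S = E(K, T) = 0x3; 0x7 ⊕ 0x3 = 0x4.
P[3]: T = 0x0, S = E(K, T) = 0x4; 0x0 ⊕ 0x4 = 0x4.
Blocks that differ from the original plaintext: P[2].

P[0] = 0x8, P[1] = 0x7, P[2] = 0x4, P[3] = 0x4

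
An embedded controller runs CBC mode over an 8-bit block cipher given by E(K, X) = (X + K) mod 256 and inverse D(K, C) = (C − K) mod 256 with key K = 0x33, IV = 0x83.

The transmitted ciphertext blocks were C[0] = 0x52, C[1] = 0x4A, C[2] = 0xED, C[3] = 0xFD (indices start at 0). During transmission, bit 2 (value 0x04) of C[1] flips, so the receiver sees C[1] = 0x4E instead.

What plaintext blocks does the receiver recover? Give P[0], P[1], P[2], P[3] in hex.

CBC decryption: P_i = D(K, C_i) ⊕ C_{i−1}, with C_{−1} = IV.
Only C[1] changed, to 0x4E. In CBC, a change in C_i garbles P_i and flips the same bit in P_{i+1}. Decrypting the received ciphertext:
P[0]: D(K, 0x52) = 0x1F; 0x1F ⊕ 0x83 = 0x9C.
P[1]: D(K, 0x4E) = 0x1B; 0x1B ⊕ 0x52 = 0x49.
P[2]: D(K, 0xED) = 0xBA; 0xBA ⊕ 0x4E = 0xF4.
P[3]: D(K, 0xFD) = 0xCA; 0xCA ⊕ 0xED = 0x27.
Blocks that differ from the original plaintext: P[1], P[2].

P[0] = 0x9C, P[1] = 0x49, P[2] = 0xF4, P[3] = 0x27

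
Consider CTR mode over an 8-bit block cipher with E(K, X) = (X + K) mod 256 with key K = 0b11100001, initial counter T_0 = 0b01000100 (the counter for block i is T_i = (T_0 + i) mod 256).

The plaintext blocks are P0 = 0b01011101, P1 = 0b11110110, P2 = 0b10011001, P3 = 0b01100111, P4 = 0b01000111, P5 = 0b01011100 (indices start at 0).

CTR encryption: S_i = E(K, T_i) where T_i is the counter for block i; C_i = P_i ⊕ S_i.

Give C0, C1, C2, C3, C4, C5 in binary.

C0: T = 0b01000100, S = E(K, T) = 0b00100101; 0b01011101 ⊕ 0b00100101 = 0b01111000.
C1: T = 0b01000101, S = E(K, T) = 0b00100110; 0b11110110 ⊕ 0b00100110 = 0b11010000.
C2: T = 0b01000110, S = E(K, T) = 0b00100111; 0b10011001 ⊕ 0b00100111 = 0b10111110.
C3: T = 0b01000111, S = E(K, T) = 0b00101000; 0b01100111 ⊕ 0b00101000 = 0b01001111.
C4: T = 0b01001000, S = E(K, T) = 0b00101001; 0b01000111 ⊕ 0b00101001 = 0b01101110.
C5: T = 0b01001001, S = E(K, T) = 0b00101010; 0b01011100 ⊕ 0b00101010 = 0b01110110.

C0 = 0b01111000, C1 = 0b11010000, C2 = 0b10111110, C3 = 0b01001111, C4 = 0b01101110, C5 = 0b01110110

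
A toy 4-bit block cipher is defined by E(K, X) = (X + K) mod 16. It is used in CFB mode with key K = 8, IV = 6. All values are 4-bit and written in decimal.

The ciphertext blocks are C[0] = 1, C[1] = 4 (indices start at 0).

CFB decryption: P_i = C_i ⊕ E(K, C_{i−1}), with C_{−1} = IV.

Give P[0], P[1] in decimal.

P[0] = 15, P[1] = 13

P[0]: E(K, 6) = 14; 1 ⊕ 14 = 15.
P[1]: E(K, 1) = 9; 4 ⊕ 9 = 13.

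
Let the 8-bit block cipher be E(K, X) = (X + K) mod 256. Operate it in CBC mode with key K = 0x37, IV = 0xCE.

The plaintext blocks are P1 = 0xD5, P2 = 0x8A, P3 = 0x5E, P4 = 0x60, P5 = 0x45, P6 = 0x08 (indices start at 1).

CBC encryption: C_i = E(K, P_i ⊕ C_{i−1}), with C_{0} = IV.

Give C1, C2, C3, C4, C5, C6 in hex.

C1 = 0x52, C2 = 0x0F, C3 = 0x88, C4 = 0x1F, C5 = 0x91, C6 = 0xD0

C1: P1 ⊕ 0xCE = 0x1B; E(K, 0x1B) = 0x52.
C2: P2 ⊕ 0x52 = 0xD8; E(K, 0xD8) = 0x0F.
C3: P3 ⊕ 0x0F = 0x51; E(K, 0x51) = 0x88.
C4: P4 ⊕ 0x88 = 0xE8; E(K, 0xE8) = 0x1F.
C5: P5 ⊕ 0x1F = 0x5A; E(K, 0x5A) = 0x91.
C6: P6 ⊕ 0x91 = 0x99; E(K, 0x99) = 0xD0.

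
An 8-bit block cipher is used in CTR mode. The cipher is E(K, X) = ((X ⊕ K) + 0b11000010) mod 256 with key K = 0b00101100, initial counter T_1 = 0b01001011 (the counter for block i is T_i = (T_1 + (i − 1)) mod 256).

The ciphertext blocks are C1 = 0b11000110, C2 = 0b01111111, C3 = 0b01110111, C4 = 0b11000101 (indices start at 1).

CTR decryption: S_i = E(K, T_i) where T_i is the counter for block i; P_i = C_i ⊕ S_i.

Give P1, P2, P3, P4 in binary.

P1: T = 0b01001011, S = E(K, T) = 0b00101001; 0b11000110 ⊕ 0b00101001 = 0b11101111.
P2: T = 0b01001100, S = E(K, T) = 0b00100010; 0b01111111 ⊕ 0b00100010 = 0b01011101.
P3: T = 0b01001101, S = E(K, T) = 0b00100011; 0b01110111 ⊕ 0b00100011 = 0b01010100.
P4: T = 0b01001110, S = E(K, T) = 0b00100100; 0b11000101 ⊕ 0b00100100 = 0b11100001.

P1 = 0b11101111, P2 = 0b01011101, P3 = 0b01010100, P4 = 0b11100001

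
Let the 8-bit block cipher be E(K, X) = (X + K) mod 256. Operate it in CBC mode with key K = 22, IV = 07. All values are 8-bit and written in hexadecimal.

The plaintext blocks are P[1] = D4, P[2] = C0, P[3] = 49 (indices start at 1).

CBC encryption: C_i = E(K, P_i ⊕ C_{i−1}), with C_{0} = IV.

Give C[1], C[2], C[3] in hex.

C[1] = F5, C[2] = 57, C[3] = 40

C[1]: P[1] ⊕ 07 = D3; E(K, D3) = F5.
C[2]: P[2] ⊕ F5 = 35; E(K, 35) = 57.
C[3]: P[3] ⊕ 57 = 1E; E(K, 1E) = 40.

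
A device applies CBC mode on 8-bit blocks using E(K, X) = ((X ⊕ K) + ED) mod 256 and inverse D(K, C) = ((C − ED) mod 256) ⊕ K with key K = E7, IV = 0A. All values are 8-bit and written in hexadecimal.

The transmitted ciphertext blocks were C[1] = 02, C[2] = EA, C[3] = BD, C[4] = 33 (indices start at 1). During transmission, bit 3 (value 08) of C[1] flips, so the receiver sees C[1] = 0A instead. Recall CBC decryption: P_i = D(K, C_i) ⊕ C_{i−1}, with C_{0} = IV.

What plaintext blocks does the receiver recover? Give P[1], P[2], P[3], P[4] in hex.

P[1] = F0, P[2] = 10, P[3] = DD, P[4] = 1C

Only C[1] changed, to 0A. In CBC, a change in C_i garbles P_i and flips the same bit in P_{i+1}. Decrypting the received ciphertext:
P[1]: D(K, 0A) = FA; FA ⊕ 0A = F0.
P[2]: D(K, EA) = 1A; 1A ⊕ 0A = 10.
P[3]: D(K, BD) = 37; 37 ⊕ EA = DD.
P[4]: D(K, 33) = A1; A1 ⊕ BD = 1C.
Blocks that differ from the original plaintext: P[1], P[2].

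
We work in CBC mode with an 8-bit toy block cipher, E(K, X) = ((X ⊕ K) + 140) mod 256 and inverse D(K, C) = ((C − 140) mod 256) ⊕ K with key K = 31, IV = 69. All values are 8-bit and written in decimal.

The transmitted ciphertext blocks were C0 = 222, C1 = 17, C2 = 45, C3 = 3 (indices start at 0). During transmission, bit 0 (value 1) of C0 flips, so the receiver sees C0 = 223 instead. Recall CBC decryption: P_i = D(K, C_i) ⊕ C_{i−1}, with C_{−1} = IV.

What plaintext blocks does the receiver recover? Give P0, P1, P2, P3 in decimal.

P0 = 9, P1 = 69, P2 = 175, P3 = 69

Only C0 changed, to 223. In CBC, a change in C_i garbles P_i and flips the same bit in P_{i+1}. Decrypting the received ciphertext:
P0: D(K, 223) = 76; 76 ⊕ 69 = 9.
P1: D(K, 17) = 154; 154 ⊕ 223 = 69.
P2: D(K, 45) = 190; 190 ⊕ 17 = 175.
P3: D(K, 3) = 104; 104 ⊕ 45 = 69.
Blocks that differ from the original plaintext: P0, P1.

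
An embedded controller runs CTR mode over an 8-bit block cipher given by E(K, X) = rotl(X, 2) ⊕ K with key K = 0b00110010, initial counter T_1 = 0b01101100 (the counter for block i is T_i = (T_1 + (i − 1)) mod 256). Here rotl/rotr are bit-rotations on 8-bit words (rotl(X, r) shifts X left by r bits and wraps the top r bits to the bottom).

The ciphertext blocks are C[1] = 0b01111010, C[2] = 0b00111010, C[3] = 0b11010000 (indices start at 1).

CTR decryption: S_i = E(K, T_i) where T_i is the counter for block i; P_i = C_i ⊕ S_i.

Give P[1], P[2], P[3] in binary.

P[1] = 0b11111001, P[2] = 0b10111101, P[3] = 0b01011011

P[1]: T = 0b01101100, S = E(K, T) = 0b10000011; 0b01111010 ⊕ 0b10000011 = 0b11111001.
P[2]: T = 0b01101101, S = E(K, T) = 0b10000111; 0b00111010 ⊕ 0b10000111 = 0b10111101.
P[3]: T = 0b01101110, S = E(K, T) = 0b10001011; 0b11010000 ⊕ 0b10001011 = 0b01011011.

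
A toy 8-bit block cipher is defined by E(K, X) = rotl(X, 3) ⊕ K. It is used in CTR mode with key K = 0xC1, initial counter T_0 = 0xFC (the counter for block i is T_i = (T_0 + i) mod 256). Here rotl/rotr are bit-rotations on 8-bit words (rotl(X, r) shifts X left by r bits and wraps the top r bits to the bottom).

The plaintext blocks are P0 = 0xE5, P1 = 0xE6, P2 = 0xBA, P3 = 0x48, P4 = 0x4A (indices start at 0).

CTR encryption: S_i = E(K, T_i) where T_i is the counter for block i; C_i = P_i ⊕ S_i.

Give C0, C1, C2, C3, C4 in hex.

C0: T = 0xFC, S = E(K, T) = 0x26; 0xE5 ⊕ 0x26 = 0xC3.
C1: T = 0xFD, S = E(K, T) = 0x2E; 0xE6 ⊕ 0x2E = 0xC8.
C2: T = 0xFE, S = E(K, T) = 0x36; 0xBA ⊕ 0x36 = 0x8C.
C3: T = 0xFF, S = E(K, T) = 0x3E; 0x48 ⊕ 0x3E = 0x76.
C4: T = 0x00, S = E(K, T) = 0xC1; 0x4A ⊕ 0xC1 = 0x8B.

C0 = 0xC3, C1 = 0xC8, C2 = 0x8C, C3 = 0x76, C4 = 0x8B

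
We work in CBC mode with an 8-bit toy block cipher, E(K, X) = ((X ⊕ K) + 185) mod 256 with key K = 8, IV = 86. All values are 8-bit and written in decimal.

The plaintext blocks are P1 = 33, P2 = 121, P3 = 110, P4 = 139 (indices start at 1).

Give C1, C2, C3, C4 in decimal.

C1 = 56, C2 = 2, C3 = 29, C4 = 87

CBC encryption: C_i = E(K, P_i ⊕ C_{i−1}), with C_{0} = IV.
C1: P1 ⊕ 86 = 119; E(K, 119) = 56.
C2: P2 ⊕ 56 = 65; E(K, 65) = 2.
C3: P3 ⊕ 2 = 108; E(K, 108) = 29.
C4: P4 ⊕ 29 = 150; E(K, 150) = 87.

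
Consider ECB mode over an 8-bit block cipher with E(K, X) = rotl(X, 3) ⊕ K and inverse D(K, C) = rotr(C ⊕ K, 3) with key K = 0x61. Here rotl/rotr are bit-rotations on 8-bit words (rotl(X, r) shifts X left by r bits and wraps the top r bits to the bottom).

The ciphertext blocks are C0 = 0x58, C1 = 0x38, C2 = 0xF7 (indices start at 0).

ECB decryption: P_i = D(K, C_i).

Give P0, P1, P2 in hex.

P0: D(K, 0x58) = 0x27.
P1: D(K, 0x38) = 0x2B.
P2: D(K, 0xF7) = 0xD2.

P0 = 0x27, P1 = 0x2B, P2 = 0xD2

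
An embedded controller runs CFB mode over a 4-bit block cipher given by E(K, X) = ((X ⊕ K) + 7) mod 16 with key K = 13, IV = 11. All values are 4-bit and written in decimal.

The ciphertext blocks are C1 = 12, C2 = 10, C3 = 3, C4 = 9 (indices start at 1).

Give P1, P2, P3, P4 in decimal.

CFB decryption: P_i = C_i ⊕ E(K, C_{i−1}), with C_{0} = IV.
P1: E(K, 11) = 13; 12 ⊕ 13 = 1.
P2: E(K, 12) = 8; 10 ⊕ 8 = 2.
P3: E(K, 10) = 14; 3 ⊕ 14 = 13.
P4: E(K, 3) = 5; 9 ⊕ 5 = 12.

P1 = 1, P2 = 2, P3 = 13, P4 = 12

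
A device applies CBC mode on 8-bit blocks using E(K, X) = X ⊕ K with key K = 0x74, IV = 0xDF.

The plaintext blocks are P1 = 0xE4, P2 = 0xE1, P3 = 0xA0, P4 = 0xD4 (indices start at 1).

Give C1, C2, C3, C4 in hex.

C1 = 0x4F, C2 = 0xDA, C3 = 0x0E, C4 = 0xAE

CBC encryption: C_i = E(K, P_i ⊕ C_{i−1}), with C_{0} = IV.
C1: P1 ⊕ 0xDF = 0x3B; E(K, 0x3B) = 0x4F.
C2: P2 ⊕ 0x4F = 0xAE; E(K, 0xAE) = 0xDA.
C3: P3 ⊕ 0xDA = 0x7A; E(K, 0x7A) = 0x0E.
C4: P4 ⊕ 0x0E = 0xDA; E(K, 0xDA) = 0xAE.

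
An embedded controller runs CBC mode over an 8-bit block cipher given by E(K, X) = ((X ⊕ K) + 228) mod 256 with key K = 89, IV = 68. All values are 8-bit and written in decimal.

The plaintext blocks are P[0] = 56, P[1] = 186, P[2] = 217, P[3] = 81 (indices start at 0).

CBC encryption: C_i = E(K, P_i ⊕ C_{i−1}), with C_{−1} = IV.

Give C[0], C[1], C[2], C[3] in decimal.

C[0]: P[0] ⊕ 68 = 124; E(K, 124) = 9.
C[1]: P[1] ⊕ 9 = 179; E(K, 179) = 206.
C[2]: P[2] ⊕ 206 = 23; E(K, 23) = 50.
C[3]: P[3] ⊕ 50 = 99; E(K, 99) = 30.

C[0] = 9, C[1] = 206, C[2] = 50, C[3] = 30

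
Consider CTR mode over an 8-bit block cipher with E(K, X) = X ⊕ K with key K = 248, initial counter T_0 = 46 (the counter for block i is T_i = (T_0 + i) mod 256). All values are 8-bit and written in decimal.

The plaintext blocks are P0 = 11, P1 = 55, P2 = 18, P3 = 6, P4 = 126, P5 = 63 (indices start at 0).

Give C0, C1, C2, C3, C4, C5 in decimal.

CTR encryption: S_i = E(K, T_i) where T_i is the counter for block i; C_i = P_i ⊕ S_i.
C0: T = 46, S = E(K, T) = 214; 11 ⊕ 214 = 221.
C1: T = 47, S = E(K, T) = 215; 55 ⊕ 215 = 224.
C2: T = 48, S = E(K, T) = 200; 18 ⊕ 200 = 218.
C3: T = 49, S = E(K, T) = 201; 6 ⊕ 201 = 207.
C4: T = 50, S = E(K, T) = 202; 126 ⊕ 202 = 180.
C5: T = 51, S = E(K, T) = 203; 63 ⊕ 203 = 244.

C0 = 221, C1 = 224, C2 = 218, C3 = 207, C4 = 180, C5 = 244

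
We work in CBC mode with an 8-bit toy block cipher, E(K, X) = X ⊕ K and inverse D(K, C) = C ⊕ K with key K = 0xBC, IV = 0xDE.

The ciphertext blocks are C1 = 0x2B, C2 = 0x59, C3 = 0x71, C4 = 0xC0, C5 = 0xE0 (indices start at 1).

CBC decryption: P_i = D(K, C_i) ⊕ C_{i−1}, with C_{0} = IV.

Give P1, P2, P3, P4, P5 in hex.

P1: D(K, 0x2B) = 0x97; 0x97 ⊕ 0xDE = 0x49.
P2: D(K, 0x59) = 0xE5; 0xE5 ⊕ 0x2B = 0xCE.
P3: D(K, 0x71) = 0xCD; 0xCD ⊕ 0x59 = 0x94.
P4: D(K, 0xC0) = 0x7C; 0x7C ⊕ 0x71 = 0x0D.
P5: D(K, 0xE0) = 0x5C; 0x5C ⊕ 0xC0 = 0x9C.

P1 = 0x49, P2 = 0xCE, P3 = 0x94, P4 = 0x0D, P5 = 0x9C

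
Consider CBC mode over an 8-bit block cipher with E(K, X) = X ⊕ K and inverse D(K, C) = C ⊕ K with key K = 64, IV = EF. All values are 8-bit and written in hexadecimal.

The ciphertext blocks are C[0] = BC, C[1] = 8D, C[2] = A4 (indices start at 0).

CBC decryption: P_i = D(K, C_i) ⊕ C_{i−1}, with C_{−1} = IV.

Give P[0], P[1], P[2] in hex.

P[0] = 37, P[1] = 55, P[2] = 4D

P[0]: D(K, BC) = D8; D8 ⊕ EF = 37.
P[1]: D(K, 8D) = E9; E9 ⊕ BC = 55.
P[2]: D(K, A4) = C0; C0 ⊕ 8D = 4D.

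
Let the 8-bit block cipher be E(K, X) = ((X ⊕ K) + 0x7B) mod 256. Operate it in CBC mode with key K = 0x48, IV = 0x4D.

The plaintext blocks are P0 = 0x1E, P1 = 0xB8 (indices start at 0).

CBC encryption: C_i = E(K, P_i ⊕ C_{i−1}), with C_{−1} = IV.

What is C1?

C0: P0 ⊕ 0x4D = 0x53; E(K, 0x53) = 0x96.
C1: P1 ⊕ 0x96 = 0x2E; E(K, 0x2E) = 0xE1.

C1 = 0xE1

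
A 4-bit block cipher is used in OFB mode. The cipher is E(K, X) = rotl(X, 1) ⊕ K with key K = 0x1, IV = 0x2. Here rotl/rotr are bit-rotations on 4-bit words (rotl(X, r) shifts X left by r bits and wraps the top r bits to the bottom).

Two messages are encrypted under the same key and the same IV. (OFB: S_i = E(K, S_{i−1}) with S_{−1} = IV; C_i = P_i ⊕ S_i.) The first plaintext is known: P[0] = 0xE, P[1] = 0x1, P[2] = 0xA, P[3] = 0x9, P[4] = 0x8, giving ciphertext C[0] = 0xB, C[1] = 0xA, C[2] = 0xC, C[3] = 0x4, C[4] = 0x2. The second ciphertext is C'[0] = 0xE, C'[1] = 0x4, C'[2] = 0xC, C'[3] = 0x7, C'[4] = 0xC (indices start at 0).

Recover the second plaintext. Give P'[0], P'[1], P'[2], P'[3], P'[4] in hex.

In OFB with a reused IV, both messages share the same keystream S_i, so C_i ⊕ C'_i = P_i ⊕ P'_i and thus P'_i = P_i ⊕ C_i ⊕ C'_i.
P'[0]: 0xE ⊕ 0xB ⊕ 0xE = 0xB.
P'[1]: 0x1 ⊕ 0xA ⊕ 0x4 = 0xF.
P'[2]: 0xA ⊕ 0xC ⊕ 0xC = 0xA.
P'[3]: 0x9 ⊕ 0x4 ⊕ 0x7 = 0xA.
P'[4]: 0x8 ⊕ 0x2 ⊕ 0xC = 0x6.

P'[0] = 0xB, P'[1] = 0xF, P'[2] = 0xA, P'[3] = 0xA, P'[4] = 0x6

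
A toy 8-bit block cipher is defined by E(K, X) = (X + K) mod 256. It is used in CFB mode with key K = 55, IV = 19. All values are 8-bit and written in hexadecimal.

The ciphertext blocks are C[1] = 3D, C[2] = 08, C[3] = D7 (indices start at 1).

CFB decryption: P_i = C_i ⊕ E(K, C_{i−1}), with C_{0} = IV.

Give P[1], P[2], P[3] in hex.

P[1]: E(K, 19) = 6E; 3D ⊕ 6E = 53.
P[2]: E(K, 3D) = 92; 08 ⊕ 92 = 9A.
P[3]: E(K, 08) = 5D; D7 ⊕ 5D = 8A.

P[1] = 53, P[2] = 9A, P[3] = 8A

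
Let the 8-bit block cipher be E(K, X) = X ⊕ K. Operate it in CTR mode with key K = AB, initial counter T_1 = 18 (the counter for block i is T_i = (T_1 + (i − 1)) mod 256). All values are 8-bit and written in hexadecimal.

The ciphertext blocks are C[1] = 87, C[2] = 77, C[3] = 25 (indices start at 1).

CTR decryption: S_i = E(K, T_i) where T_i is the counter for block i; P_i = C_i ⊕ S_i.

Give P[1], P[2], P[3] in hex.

P[1]: T = 18, S = E(K, T) = B3; 87 ⊕ B3 = 34.
P[2]: T = 19, S = E(K, T) = B2; 77 ⊕ B2 = C5.
P[3]: T = 1A, S = E(K, T) = B1; 25 ⊕ B1 = 94.

P[1] = 34, P[2] = C5, P[3] = 94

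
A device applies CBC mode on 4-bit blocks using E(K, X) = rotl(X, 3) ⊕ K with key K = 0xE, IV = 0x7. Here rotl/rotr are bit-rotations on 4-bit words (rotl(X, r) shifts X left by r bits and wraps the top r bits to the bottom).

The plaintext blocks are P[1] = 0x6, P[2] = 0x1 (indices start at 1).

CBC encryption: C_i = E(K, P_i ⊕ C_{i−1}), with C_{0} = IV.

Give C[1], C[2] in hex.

C[1] = 0x6, C[2] = 0x5

C[1]: P[1] ⊕ 0x7 = 0x1; E(K, 0x1) = 0x6.
C[2]: P[2] ⊕ 0x6 = 0x7; E(K, 0x7) = 0x5.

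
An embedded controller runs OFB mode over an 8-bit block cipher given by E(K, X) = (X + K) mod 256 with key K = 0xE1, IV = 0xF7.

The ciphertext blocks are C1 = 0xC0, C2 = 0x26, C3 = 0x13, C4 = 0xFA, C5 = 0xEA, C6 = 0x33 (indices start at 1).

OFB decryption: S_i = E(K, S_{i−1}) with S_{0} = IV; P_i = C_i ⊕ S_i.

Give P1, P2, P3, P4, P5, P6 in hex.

P1: S = E(K, 0xF7) = 0xD8; 0xC0 ⊕ 0xD8 = 0x18.
P2: S = E(K, 0xD8) = 0xB9; 0x26 ⊕ 0xB9 = 0x9F.
P3: S = E(K, 0xB9) = 0x9A; 0x13 ⊕ 0x9A = 0x89.
P4: S = E(K, 0x9A) = 0x7B; 0xFA ⊕ 0x7B = 0x81.
P5: S = E(K, 0x7B) = 0x5C; 0xEA ⊕ 0x5C = 0xB6.
P6: S = E(K, 0x5C) = 0x3D; 0x33 ⊕ 0x3D = 0x0E.

P1 = 0x18, P2 = 0x9F, P3 = 0x89, P4 = 0x81, P5 = 0xB6, P6 = 0x0E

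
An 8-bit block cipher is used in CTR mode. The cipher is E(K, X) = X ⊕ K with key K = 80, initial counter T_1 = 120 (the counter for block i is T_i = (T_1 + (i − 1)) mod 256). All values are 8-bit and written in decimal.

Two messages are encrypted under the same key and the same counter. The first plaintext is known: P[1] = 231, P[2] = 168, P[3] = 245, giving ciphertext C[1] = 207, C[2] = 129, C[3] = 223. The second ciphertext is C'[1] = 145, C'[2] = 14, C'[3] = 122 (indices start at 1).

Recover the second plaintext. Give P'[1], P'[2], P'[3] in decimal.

P'[1] = 185, P'[2] = 39, P'[3] = 80

In CTR with a reused counter, both messages share the same keystream S_i, so C_i ⊕ C'_i = P_i ⊕ P'_i and thus P'_i = P_i ⊕ C_i ⊕ C'_i.
P'[1]: 231 ⊕ 207 ⊕ 145 = 185.
P'[2]: 168 ⊕ 129 ⊕ 14 = 39.
P'[3]: 245 ⊕ 223 ⊕ 122 = 80.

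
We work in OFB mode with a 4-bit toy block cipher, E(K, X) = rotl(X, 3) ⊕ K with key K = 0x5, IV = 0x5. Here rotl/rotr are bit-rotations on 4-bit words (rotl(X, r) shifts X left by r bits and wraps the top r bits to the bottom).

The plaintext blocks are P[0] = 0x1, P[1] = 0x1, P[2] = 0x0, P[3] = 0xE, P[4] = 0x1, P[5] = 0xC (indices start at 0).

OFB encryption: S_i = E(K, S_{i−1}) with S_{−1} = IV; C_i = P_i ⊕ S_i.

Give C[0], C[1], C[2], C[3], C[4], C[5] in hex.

C[0] = 0xE, C[1] = 0xB, C[2] = 0x0, C[3] = 0xB, C[4] = 0xE, C[5] = 0x6

C[0]: S = E(K, 0x5) = 0xF; 0x1 ⊕ 0xF = 0xE.
C[1]: S = E(K, 0xF) = 0xA; 0x1 ⊕ 0xA = 0xB.
C[2]: S = E(K, 0xA) = 0x0; 0x0 ⊕ 0x0 = 0x0.
C[3]: S = E(K, 0x0) = 0x5; 0xE ⊕ 0x5 = 0xB.
C[4]: S = E(K, 0x5) = 0xF; 0x1 ⊕ 0xF = 0xE.
C[5]: S = E(K, 0xF) = 0xA; 0xC ⊕ 0xA = 0x6.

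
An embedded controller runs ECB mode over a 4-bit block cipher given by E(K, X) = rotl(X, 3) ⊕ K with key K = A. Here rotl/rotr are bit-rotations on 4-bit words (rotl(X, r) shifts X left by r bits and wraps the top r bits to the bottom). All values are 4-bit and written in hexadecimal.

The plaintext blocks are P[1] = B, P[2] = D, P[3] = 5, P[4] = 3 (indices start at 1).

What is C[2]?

ECB encryption: C_i = E(K, P_i).
C[2]: E(K, D) = 4.

C[2] = 4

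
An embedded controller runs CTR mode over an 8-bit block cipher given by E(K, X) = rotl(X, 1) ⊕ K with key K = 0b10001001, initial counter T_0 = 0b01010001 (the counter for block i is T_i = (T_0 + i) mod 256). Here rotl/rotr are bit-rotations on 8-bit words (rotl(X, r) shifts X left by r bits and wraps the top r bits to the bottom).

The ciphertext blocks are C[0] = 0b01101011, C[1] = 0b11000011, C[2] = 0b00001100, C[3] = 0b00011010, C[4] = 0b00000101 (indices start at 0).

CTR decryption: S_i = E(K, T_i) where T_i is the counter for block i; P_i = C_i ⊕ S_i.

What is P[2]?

P[2] = 0b00100011

P[2]: T = 0b01010011, S = E(K, T) = 0b00101111; 0b00001100 ⊕ 0b00101111 = 0b00100011.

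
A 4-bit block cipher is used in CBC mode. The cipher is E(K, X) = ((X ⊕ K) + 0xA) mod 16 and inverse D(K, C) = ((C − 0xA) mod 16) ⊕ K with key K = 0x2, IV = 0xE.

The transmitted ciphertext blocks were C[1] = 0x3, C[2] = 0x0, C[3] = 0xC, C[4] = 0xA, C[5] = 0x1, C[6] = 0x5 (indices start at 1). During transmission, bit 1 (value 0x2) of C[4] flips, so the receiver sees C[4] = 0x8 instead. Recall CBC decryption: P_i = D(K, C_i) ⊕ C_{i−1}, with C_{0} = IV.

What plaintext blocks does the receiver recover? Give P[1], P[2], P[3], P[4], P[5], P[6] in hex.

Only C[4] changed, to 0x8. In CBC, a change in C_i garbles P_i and flips the same bit in P_{i+1}. Decrypting the received ciphertext:
P[1]: D(K, 0x3) = 0xB; 0xB ⊕ 0xE = 0x5.
P[2]: D(K, 0x0) = 0x4; 0x4 ⊕ 0x3 = 0x7.
P[3]: D(K, 0xC) = 0x0; 0x0 ⊕ 0x0 = 0x0.
P[4]: D(K, 0x8) = 0xC; 0xC ⊕ 0xC = 0x0.
P[5]: D(K, 0x1) = 0x5; 0x5 ⊕ 0x8 = 0xD.
P[6]: D(K, 0x5) = 0x9; 0x9 ⊕ 0x1 = 0x8.
Blocks that differ from the original plaintext: P[4], P[5].

P[1] = 0x5, P[2] = 0x7, P[3] = 0x0, P[4] = 0x0, P[5] = 0xD, P[6] = 0x8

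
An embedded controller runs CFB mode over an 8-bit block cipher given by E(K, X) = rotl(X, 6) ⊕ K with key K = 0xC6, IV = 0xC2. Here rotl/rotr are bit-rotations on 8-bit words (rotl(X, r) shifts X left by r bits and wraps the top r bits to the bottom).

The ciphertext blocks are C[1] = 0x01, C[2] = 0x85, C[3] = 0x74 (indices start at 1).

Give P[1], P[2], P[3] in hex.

CFB decryption: P_i = C_i ⊕ E(K, C_{i−1}), with C_{0} = IV.
P[1]: E(K, 0xC2) = 0x76; 0x01 ⊕ 0x76 = 0x77.
P[2]: E(K, 0x01) = 0x86; 0x85 ⊕ 0x86 = 0x03.
P[3]: E(K, 0x85) = 0xA7; 0x74 ⊕ 0xA7 = 0xD3.

P[1] = 0x77, P[2] = 0x03, P[3] = 0xD3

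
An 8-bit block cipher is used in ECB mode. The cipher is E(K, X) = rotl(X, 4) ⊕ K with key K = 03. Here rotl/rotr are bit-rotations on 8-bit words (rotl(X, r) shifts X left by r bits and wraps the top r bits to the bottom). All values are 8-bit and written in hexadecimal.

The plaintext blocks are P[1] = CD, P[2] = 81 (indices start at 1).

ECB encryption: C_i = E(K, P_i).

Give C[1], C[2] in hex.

C[1]: E(K, CD) = DF.
C[2]: E(K, 81) = 1B.

C[1] = DF, C[2] = 1B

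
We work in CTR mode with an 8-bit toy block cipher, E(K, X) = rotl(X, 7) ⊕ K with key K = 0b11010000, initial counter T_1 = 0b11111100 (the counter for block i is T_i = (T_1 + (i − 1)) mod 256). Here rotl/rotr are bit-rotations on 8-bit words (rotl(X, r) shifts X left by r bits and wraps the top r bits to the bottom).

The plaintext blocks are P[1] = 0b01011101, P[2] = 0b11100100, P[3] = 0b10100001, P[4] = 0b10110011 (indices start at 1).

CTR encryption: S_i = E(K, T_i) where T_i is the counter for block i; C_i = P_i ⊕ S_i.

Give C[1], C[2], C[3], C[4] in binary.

C[1]: T = 0b11111100, S = E(K, T) = 0b10101110; 0b01011101 ⊕ 0b10101110 = 0b11110011.
C[2]: T = 0b11111101, S = E(K, T) = 0b00101110; 0b11100100 ⊕ 0b00101110 = 0b11001010.
C[3]: T = 0b11111110, S = E(K, T) = 0b10101111; 0b10100001 ⊕ 0b10101111 = 0b00001110.
C[4]: T = 0b11111111, S = E(K, T) = 0b00101111; 0b10110011 ⊕ 0b00101111 = 0b10011100.

C[1] = 0b11110011, C[2] = 0b11001010, C[3] = 0b00001110, C[4] = 0b10011100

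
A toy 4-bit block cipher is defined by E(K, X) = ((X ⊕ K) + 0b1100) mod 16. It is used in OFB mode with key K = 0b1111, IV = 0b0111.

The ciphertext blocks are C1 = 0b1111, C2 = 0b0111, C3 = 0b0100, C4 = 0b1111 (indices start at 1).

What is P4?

P4 = 0b1000

OFB decryption: S_i = E(K, S_{i−1}) with S_{0} = IV; P_i = C_i ⊕ S_i.
P1: S = E(K, 0b0111) = 0b0100; 0b1111 ⊕ 0b0100 = 0b1011.
P2: S = E(K, 0b0100) = 0b0111; 0b0111 ⊕ 0b0111 = 0b0000.
P3: S = E(K, 0b0111) = 0b0100; 0b0100 ⊕ 0b0100 = 0b0000.
P4: S = E(K, 0b0100) = 0b0111; 0b1111 ⊕ 0b0111 = 0b1000.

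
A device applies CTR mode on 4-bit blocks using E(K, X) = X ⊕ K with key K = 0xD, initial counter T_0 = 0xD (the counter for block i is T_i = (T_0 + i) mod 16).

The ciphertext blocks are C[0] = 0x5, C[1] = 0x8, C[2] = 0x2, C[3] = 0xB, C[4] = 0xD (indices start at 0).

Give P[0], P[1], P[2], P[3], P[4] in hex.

CTR decryption: S_i = E(K, T_i) where T_i is the counter for block i; P_i = C_i ⊕ S_i.
P[0]: T = 0xD, S = E(K, T) = 0x0; 0x5 ⊕ 0x0 = 0x5.
P[1]: T = 0xE, S = E(K, T) = 0x3; 0x8 ⊕ 0x3 = 0xB.
P[2]: T = 0xF, S = E(K, T) = 0x2; 0x2 ⊕ 0x2 = 0x0.
P[3]: T = 0x0, S = E(K, T) = 0xD; 0xB ⊕ 0xD = 0x6.
P[4]: T = 0x1, S = E(K, T) = 0xC; 0xD ⊕ 0xC = 0x1.

P[0] = 0x5, P[1] = 0xB, P[2] = 0x0, P[3] = 0x6, P[4] = 0x1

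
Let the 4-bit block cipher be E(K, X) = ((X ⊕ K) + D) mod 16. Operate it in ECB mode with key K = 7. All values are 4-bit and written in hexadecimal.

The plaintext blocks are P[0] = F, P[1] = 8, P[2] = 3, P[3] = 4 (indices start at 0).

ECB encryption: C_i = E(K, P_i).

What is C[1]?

C[1]: E(K, 8) = C.

C[1] = C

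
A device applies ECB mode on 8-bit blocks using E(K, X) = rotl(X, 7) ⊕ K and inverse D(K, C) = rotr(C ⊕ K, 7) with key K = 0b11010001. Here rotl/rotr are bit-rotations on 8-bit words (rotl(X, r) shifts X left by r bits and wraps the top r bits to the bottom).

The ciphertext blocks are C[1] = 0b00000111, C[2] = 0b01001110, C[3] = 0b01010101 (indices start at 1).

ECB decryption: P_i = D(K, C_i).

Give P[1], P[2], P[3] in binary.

P[1]: D(K, 0b00000111) = 0b10101101.
P[2]: D(K, 0b01001110) = 0b00111111.
P[3]: D(K, 0b01010101) = 0b00001001.

P[1] = 0b10101101, P[2] = 0b00111111, P[3] = 0b00001001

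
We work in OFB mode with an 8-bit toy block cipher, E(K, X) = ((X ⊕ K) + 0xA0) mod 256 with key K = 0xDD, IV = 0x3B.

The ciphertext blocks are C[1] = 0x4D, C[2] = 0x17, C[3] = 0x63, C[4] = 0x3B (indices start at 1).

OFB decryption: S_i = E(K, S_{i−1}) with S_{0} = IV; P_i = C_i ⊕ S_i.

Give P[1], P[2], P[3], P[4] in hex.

P[1] = 0xCB, P[2] = 0xEC, P[3] = 0xA5, P[4] = 0x80

P[1]: S = E(K, 0x3B) = 0x86; 0x4D ⊕ 0x86 = 0xCB.
P[2]: S = E(K, 0x86) = 0xFB; 0x17 ⊕ 0xFB = 0xEC.
P[3]: S = E(K, 0xFB) = 0xC6; 0x63 ⊕ 0xC6 = 0xA5.
P[4]: S = E(K, 0xC6) = 0xBB; 0x3B ⊕ 0xBB = 0x80.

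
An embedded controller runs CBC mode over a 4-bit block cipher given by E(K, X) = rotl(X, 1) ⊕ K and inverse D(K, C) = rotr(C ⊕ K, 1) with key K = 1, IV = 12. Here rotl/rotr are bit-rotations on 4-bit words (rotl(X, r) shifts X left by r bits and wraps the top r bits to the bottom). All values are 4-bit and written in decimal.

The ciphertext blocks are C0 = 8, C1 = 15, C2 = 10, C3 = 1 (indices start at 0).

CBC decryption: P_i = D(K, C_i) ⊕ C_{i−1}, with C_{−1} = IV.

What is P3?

P3 = 10

P3: D(K, 1) = 0; 0 ⊕ 10 = 10.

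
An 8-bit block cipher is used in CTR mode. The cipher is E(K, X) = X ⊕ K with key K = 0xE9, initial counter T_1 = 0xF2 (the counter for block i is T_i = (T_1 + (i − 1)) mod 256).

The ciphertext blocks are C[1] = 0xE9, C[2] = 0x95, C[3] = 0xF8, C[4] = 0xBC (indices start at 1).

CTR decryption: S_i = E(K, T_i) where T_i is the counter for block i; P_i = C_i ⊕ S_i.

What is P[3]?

P[3]: T = 0xF4, S = E(K, T) = 0x1D; 0xF8 ⊕ 0x1D = 0xE5.

P[3] = 0xE5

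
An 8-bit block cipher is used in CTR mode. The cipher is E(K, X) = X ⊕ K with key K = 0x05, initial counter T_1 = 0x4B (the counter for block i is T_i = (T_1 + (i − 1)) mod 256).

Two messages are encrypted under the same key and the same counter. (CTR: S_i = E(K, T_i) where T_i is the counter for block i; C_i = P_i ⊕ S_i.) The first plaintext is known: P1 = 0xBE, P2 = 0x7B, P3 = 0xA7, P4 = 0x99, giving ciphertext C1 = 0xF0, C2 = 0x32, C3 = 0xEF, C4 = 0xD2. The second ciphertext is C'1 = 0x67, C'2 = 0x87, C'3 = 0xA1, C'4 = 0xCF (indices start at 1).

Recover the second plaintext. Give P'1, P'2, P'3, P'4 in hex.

P'1 = 0x29, P'2 = 0xCE, P'3 = 0xE9, P'4 = 0x84

In CTR with a reused counter, both messages share the same keystream S_i, so C_i ⊕ C'_i = P_i ⊕ P'_i and thus P'_i = P_i ⊕ C_i ⊕ C'_i.
P'1: 0xBE ⊕ 0xF0 ⊕ 0x67 = 0x29.
P'2: 0x7B ⊕ 0x32 ⊕ 0x87 = 0xCE.
P'3: 0xA7 ⊕ 0xEF ⊕ 0xA1 = 0xE9.
P'4: 0x99 ⊕ 0xD2 ⊕ 0xCF = 0x84.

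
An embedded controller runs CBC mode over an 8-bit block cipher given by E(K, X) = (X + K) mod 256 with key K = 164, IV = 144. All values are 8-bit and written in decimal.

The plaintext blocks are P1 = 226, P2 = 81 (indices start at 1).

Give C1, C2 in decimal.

C1 = 22, C2 = 235

CBC encryption: C_i = E(K, P_i ⊕ C_{i−1}), with C_{0} = IV.
C1: P1 ⊕ 144 = 114; E(K, 114) = 22.
C2: P2 ⊕ 22 = 71; E(K, 71) = 235.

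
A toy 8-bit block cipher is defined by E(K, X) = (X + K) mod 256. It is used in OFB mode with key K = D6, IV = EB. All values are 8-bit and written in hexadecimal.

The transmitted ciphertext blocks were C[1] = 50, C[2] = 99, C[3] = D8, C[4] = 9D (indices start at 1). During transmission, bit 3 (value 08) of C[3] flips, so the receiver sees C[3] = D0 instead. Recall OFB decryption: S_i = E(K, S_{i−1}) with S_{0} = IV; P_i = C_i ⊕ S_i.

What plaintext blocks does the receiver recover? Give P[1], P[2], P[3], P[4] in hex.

Only C[3] changed, to D0. In OFB, a change in C_i flips the same bit in P_i only; the keystream is unaffected. Decrypting the received ciphertext:
P[1]: S = E(K, EB) = C1; 50 ⊕ C1 = 91.
P[2]: S = E(K, C1) = 97; 99 ⊕ 97 = 0E.
P[3]: S = E(K, 97) = 6D; D0 ⊕ 6D = BD.
P[4]: S = E(K, 6D) = 43; 9D ⊕ 43 = DE.
Blocks that differ from the original plaintext: P[3].

P[1] = 91, P[2] = 0E, P[3] = BD, P[4] = DE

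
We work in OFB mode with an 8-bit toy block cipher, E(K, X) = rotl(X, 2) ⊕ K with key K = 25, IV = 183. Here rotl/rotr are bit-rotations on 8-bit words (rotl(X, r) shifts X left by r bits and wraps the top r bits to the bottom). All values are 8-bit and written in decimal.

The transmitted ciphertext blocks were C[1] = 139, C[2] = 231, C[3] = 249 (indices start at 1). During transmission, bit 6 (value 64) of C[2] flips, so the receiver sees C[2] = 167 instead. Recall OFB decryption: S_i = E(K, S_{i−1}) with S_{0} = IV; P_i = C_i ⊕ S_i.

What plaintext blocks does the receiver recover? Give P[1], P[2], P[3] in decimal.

P[1] = 76, P[2] = 161, P[3] = 248

Only C[2] changed, to 167. In OFB, a change in C_i flips the same bit in P_i only; the keystream is unaffected. Decrypting the received ciphertext:
P[1]: S = E(K, 183) = 199; 139 ⊕ 199 = 76.
P[2]: S = E(K, 199) = 6; 167 ⊕ 6 = 161.
P[3]: S = E(K, 6) = 1; 249 ⊕ 1 = 248.
Blocks that differ from the original plaintext: P[2].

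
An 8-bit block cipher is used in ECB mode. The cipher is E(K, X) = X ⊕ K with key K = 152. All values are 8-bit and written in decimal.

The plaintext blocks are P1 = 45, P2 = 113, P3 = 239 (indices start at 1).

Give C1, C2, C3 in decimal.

C1 = 181, C2 = 233, C3 = 119

ECB encryption: C_i = E(K, P_i).
C1: E(K, 45) = 181.
C2: E(K, 113) = 233.
C3: E(K, 239) = 119.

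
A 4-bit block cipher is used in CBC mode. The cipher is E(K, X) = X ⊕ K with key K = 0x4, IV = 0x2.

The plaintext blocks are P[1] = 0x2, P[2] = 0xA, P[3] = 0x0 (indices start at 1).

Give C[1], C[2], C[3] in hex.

C[1] = 0x4, C[2] = 0xA, C[3] = 0xE

CBC encryption: C_i = E(K, P_i ⊕ C_{i−1}), with C_{0} = IV.
C[1]: P[1] ⊕ 0x2 = 0x0; E(K, 0x0) = 0x4.
C[2]: P[2] ⊕ 0x4 = 0xE; E(K, 0xE) = 0xA.
C[3]: P[3] ⊕ 0xA = 0xA; E(K, 0xA) = 0xE.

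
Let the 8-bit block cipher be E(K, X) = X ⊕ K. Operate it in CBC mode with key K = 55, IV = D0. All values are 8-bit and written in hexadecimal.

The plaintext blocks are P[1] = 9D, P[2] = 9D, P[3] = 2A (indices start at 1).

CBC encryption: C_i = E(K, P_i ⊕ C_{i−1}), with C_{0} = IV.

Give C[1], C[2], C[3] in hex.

C[1]: P[1] ⊕ D0 = 4D; E(K, 4D) = 18.
C[2]: P[2] ⊕ 18 = 85; E(K, 85) = D0.
C[3]: P[3] ⊕ D0 = FA; E(K, FA) = AF.

C[1] = 18, C[2] = D0, C[3] = AF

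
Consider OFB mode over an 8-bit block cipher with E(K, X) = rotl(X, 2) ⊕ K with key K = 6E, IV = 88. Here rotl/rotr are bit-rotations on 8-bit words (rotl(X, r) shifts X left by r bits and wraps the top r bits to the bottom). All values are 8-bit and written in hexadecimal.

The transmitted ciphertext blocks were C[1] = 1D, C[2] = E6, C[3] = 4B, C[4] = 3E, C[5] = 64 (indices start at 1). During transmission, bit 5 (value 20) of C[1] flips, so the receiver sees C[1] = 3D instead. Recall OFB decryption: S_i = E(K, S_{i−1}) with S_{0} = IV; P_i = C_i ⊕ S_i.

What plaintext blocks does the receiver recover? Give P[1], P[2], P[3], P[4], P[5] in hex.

Only C[1] changed, to 3D. In OFB, a change in C_i flips the same bit in P_i only; the keystream is unaffected. Decrypting the received ciphertext:
P[1]: S = E(K, 88) = 4C; 3D ⊕ 4C = 71.
P[2]: S = E(K, 4C) = 5F; E6 ⊕ 5F = B9.
P[3]: S = E(K, 5F) = 13; 4B ⊕ 13 = 58.
P[4]: S = E(K, 13) = 22; 3E ⊕ 22 = 1C.
P[5]: S = E(K, 22) = E6; 64 ⊕ E6 = 82.
Blocks that differ from the original plaintext: P[1].

P[1] = 71, P[2] = B9, P[3] = 58, P[4] = 1C, P[5] = 82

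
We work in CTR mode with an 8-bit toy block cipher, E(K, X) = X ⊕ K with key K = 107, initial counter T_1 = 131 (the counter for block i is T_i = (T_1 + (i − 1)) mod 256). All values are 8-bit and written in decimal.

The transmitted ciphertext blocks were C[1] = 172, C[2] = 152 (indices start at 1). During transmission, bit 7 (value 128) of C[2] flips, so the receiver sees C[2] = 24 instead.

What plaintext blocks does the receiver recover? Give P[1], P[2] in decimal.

P[1] = 68, P[2] = 247

CTR decryption: S_i = E(K, T_i) where T_i is the counter for block i; P_i = C_i ⊕ S_i.
Only C[2] changed, to 24. In CTR, a change in C_i flips the same bit in P_i only; the keystream is unaffected. Decrypting the received ciphertext:
P[1]: T = 131, S = E(K, T) = 232; 172 ⊕ 232 = 68.
P[2]: T = 132, S = E(K, T) = 239; 24 ⊕ 239 = 247.
Blocks that differ from the original plaintext: P[2].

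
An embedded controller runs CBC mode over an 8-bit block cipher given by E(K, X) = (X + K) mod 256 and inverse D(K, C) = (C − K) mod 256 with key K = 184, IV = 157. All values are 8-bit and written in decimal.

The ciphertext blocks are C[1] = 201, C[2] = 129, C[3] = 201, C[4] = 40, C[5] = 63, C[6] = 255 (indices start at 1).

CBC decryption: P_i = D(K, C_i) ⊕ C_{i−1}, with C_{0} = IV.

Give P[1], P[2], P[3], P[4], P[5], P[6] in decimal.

P[1]: D(K, 201) = 17; 17 ⊕ 157 = 140.
P[2]: D(K, 129) = 201; 201 ⊕ 201 = 0.
P[3]: D(K, 201) = 17; 17 ⊕ 129 = 144.
P[4]: D(K, 40) = 112; 112 ⊕ 201 = 185.
P[5]: D(K, 63) = 135; 135 ⊕ 40 = 175.
P[6]: D(K, 255) = 71; 71 ⊕ 63 = 120.

P[1] = 140, P[2] = 0, P[3] = 144, P[4] = 185, P[5] = 175, P[6] = 120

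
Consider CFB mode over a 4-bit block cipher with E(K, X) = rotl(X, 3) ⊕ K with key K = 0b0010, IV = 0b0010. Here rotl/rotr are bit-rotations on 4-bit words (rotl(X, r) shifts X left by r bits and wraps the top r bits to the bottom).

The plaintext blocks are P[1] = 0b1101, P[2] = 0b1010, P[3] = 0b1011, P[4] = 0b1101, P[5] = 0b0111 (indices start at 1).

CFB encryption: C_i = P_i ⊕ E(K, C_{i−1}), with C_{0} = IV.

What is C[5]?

C[5] = 0b0011

C[1]: E(K, 0b0010) = 0b0011; 0b1101 ⊕ 0b0011 = 0b1110.
C[2]: E(K, 0b1110) = 0b0101; 0b1010 ⊕ 0b0101 = 0b1111.
C[3]: E(K, 0b1111) = 0b1101; 0b1011 ⊕ 0b1101 = 0b0110.
C[4]: E(K, 0b0110) = 0b0001; 0b1101 ⊕ 0b0001 = 0b1100.
C[5]: E(K, 0b1100) = 0b0100; 0b0111 ⊕ 0b0100 = 0b0011.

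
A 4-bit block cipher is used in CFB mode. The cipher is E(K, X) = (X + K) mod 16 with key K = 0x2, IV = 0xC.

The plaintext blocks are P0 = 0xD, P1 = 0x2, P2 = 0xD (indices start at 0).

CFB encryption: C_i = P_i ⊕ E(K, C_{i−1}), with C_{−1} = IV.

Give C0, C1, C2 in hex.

C0 = 0x3, C1 = 0x7, C2 = 0x4

C0: E(K, 0xC) = 0xE; 0xD ⊕ 0xE = 0x3.
C1: E(K, 0x3) = 0x5; 0x2 ⊕ 0x5 = 0x7.
C2: E(K, 0x7) = 0x9; 0xD ⊕ 0x9 = 0x4.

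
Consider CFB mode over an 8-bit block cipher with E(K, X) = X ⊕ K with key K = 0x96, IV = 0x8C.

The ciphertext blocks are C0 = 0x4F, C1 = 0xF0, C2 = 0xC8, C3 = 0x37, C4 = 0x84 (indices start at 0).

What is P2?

CFB decryption: P_i = C_i ⊕ E(K, C_{i−1}), with C_{−1} = IV.
P2: E(K, 0xF0) = 0x66; 0xC8 ⊕ 0x66 = 0xAE.

P2 = 0xAE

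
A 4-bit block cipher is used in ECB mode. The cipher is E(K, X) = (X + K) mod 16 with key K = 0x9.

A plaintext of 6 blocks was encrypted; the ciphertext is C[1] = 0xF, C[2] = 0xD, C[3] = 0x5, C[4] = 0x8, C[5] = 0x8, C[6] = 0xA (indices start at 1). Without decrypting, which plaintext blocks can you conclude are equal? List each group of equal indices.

P[4] = P[5]

ECB encrypts each block independently with the same key, so equal ciphertext blocks imply equal plaintext blocks.
C[4] = C[5] = 0x8, so P[4] = P[5].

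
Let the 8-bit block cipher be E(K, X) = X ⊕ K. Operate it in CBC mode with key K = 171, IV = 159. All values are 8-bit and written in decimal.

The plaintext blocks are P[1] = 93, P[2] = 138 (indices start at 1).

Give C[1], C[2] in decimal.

CBC encryption: C_i = E(K, P_i ⊕ C_{i−1}), with C_{0} = IV.
C[1]: P[1] ⊕ 159 = 194; E(K, 194) = 105.
C[2]: P[2] ⊕ 105 = 227; E(K, 227) = 72.

C[1] = 105, C[2] = 72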